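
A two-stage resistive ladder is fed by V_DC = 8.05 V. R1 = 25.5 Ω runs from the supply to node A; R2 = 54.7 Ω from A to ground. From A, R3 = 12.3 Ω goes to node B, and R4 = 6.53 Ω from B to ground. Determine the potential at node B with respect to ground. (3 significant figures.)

The second stage (R3 + R4 = 18.83 Ω) loads node A in parallel with R2.
Effective lower resistance at A: R2 ‖ 18.83 = 14.01 Ω.
V_A = 8.05 × 14.01/(25.5 + 14.01) = 2.854 V.
Then the unloaded second divider: V_B = V_A × R4/(R3+R4) = 2.854 × 0.3468 = 0.9898 V.

V_B ≈ 0.990 V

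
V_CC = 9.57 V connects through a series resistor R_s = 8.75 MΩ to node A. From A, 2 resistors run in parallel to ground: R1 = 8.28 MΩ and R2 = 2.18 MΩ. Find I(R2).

I ≈ 0.723 µA

Combine the parallel branches: R_p = (1/8.28 + 1/2.18)⁻¹ = 1.726 MΩ.
V_A by voltage divider: V_A = 9.57 × 1.726/(8.75 + 1.726) = 1.576 V.
Branch current I = V_A/R2 = 1.576/2.18 = 0.7232 µA.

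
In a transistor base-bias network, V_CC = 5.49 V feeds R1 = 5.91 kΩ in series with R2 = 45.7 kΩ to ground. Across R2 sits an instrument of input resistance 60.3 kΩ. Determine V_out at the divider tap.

V_out ≈ 4.47 V

R2 ‖ R_L = (45.7 × 60.3)/(45.7 + 60.3) = 26.00 kΩ.
Then V_out = V_CC · R2'/(R1 + R2') = 5.49 × 26.00/31.91 = 4.473 V.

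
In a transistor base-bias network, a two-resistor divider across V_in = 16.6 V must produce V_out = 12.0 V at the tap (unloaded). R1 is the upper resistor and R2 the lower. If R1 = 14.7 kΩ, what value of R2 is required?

R2 ≈ 38.3 kΩ

V_out/V_in = R2/(R1+R2) = 0.7229.
Rearranging, R2 = R1·k/(1−k) = 14.7 × 2.609 = 38.35 kΩ.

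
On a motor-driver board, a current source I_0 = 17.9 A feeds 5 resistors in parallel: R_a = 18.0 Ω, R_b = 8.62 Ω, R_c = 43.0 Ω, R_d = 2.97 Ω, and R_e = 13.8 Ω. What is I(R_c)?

I ≈ 0.689 A

ΣG = 1/18.0 + 1/8.62 + 1/43.0 + 1/2.97 + 1/13.8 = 0.6040.
R_c takes the fraction G_k/ΣG = 0.02326/0.6040 = 0.03850, so I = 17.9 × 0.03850 = 0.6892 A.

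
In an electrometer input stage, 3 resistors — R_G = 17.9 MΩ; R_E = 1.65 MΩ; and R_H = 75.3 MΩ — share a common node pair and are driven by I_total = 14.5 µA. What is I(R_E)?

Total conductance ΣG = 1/17.9 + 1/1.65 + 1/75.3 = 0.6752 (units of 1/MΩ).
Current divider: I(R_E) = I_total · G_k/ΣG = 14.5 × (0.6061/0.6752) = 14.5 × 0.8976 = 13.02 µA.

I ≈ 13.0 µA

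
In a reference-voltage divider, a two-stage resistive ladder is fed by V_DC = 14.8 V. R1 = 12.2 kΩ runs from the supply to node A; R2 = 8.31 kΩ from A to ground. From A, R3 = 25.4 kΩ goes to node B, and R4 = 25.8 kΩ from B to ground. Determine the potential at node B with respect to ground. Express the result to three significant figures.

V_B ≈ 2.76 V

The second stage (R3 + R4 = 51.20 kΩ) loads node A in parallel with R2.
Effective lower resistance at A: R2 ‖ 51.20 = 7.150 kΩ.
First divider: V_A = V_DC · 7.150/(12.2 + 7.150) = 5.469 V.
Stage 2 is unloaded, so V_B = V_A · R4/(R3+R4) = 5.469 × 25.8/51.20 = 2.756 V.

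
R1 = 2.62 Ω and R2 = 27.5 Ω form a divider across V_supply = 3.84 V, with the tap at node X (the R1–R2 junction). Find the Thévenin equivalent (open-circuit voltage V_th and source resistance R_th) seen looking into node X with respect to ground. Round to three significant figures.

Open-circuit (no load on X): V_th = V_supply · R2/(R1 + R2) = 3.84 × 27.5/(2.620 + 27.5) = 3.506 V.
Looking into X with the source shorted: R_th = R1·R2/(R1+R2) = 2.620 × 27.5/30.12 = 2.392 Ω.

V_th ≈ 3.51 V, R_th ≈ 2.39 Ω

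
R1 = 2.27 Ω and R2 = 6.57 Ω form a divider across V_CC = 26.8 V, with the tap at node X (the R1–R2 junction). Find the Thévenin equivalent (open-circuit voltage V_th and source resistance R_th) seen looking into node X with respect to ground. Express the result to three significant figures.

With X open, the divider is unloaded: V_th = 26.8 × 6.57/8.840 = 19.92 V.
With V_CC suppressed (replaced by a short), R_th = R1 ‖ R2 = (2.270 × 6.57)/(2.270 + 6.57) = 1.687 Ω.

V_th ≈ 19.9 V, R_th ≈ 1.69 Ω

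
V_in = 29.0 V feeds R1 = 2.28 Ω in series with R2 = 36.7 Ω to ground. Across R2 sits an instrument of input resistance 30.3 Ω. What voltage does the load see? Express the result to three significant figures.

The load sits in parallel with R2, giving an effective lower resistance R2' = R2·R_L/(R2+R_L) = 16.60 Ω.
Voltage divider with the loaded lower leg: V_out = 29.0 × 16.60/(2.28 + 16.60) = 29.0 × 0.8792 = 25.50 V.

V_out ≈ 25.5 V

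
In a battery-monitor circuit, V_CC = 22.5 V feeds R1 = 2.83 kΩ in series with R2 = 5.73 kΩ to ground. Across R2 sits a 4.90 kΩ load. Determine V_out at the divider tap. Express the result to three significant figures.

R2 ‖ R_L = (5.73 × 4.90)/(5.73 + 4.90) = 2.641 kΩ.
Now apply the divider: V_out = 22.5 × 0.4828 = 10.86 V.

V_out ≈ 10.9 V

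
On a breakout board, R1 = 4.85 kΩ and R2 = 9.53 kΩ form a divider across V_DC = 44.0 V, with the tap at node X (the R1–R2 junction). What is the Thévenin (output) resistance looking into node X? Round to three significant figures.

With V_DC suppressed (replaced by a short), R_th = R1 ‖ R2 = (4.850 × 9.53)/(4.850 + 9.53) = 3.214 kΩ.

R_th ≈ 3.21 kΩ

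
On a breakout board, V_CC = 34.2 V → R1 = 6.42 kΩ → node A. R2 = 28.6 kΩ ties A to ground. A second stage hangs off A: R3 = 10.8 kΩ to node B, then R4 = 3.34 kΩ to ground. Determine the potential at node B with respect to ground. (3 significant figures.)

Looking into the second stage from A: R3 + R4 = 14.14 kΩ appears in parallel with R2.
Effective lower resistance at A: R2 ‖ 14.14 = 9.462 kΩ.
V_A = 34.2 × 9.462/(6.42 + 9.462) = 20.38 V.
V_B = V_A × 0.2362 = 4.813 V.

V_B ≈ 4.81 V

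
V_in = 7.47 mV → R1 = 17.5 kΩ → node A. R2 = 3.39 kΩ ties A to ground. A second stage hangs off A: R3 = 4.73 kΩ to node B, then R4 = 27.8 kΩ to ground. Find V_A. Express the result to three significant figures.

Looking into the second stage from A: R3 + R4 = 32.53 kΩ appears in parallel with R2.
Effective lower resistance at A: R2 ‖ 32.53 = 3.070 kΩ.
So V_A = 7.47 × 0.1492 = 1.115 mV.

V_A ≈ 1.11 mV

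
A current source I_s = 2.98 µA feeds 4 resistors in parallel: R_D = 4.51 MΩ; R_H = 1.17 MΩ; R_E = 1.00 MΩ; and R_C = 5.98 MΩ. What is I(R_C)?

I ≈ 0.222 µA

Total conductance ΣG = 1/4.51 + 1/1.17 + 1/1.00 + 1/5.98 = 2.244 (units of 1/MΩ).
By the current-divider rule, I = I_s · G_k/ΣG = 2.98 × 0.07453 = 0.2221 µA.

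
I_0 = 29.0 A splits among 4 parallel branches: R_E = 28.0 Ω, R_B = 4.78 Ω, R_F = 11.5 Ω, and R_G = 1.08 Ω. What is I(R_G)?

Total conductance ΣG = 1/28.0 + 1/4.78 + 1/11.5 + 1/1.08 = 1.258 (units of 1/Ω).
Current divider: I(R_G) = I_0 · G_k/ΣG = 29.0 × (0.9259/1.258) = 29.0 × 0.7361 = 21.35 A.

I ≈ 21.3 A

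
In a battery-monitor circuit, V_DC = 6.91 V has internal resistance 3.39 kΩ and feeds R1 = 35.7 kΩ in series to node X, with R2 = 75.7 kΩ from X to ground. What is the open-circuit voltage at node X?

V_th ≈ 4.56 V

R1' = 3.39 + 35.7 = 39.09 kΩ (source resistance + R1).
With X open, the divider is unloaded: V_th = 6.91 × 75.7/114.8 = 4.557 V.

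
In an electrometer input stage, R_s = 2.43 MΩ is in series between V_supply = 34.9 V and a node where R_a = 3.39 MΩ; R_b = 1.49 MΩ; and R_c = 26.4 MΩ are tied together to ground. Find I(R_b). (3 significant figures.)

I ≈ 6.81 µA

Combine the parallel branches: R_p = (1/3.39 + 1/1.49 + 1/26.4)⁻¹ = 0.9960 MΩ.
V_A = 34.9 × 0.9960/3.426 = 10.15 V.
Branch current I = V_A/R_b = 10.15/1.49 = 6.809 µA.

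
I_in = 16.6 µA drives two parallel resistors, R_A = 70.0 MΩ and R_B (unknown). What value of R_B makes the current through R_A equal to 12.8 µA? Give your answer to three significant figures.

In a two-way split, I_A/I_in = R_B/(R_A + R_B).
With f = 0.7711, R_B = R_A · f/(1−f) = 70.0 × 3.368 = 235.8 MΩ.

R_B ≈ 236 MΩ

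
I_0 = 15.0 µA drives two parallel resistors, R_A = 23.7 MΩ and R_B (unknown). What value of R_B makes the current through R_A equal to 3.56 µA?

R_B ≈ 7.38 MΩ

The fraction through R_A equals R_B/(R_A+R_B).
3.56/15.0 = R_B/(R_A + R_B) → R_B = R_A · (0.2373)/(1 − 0.2373) = 23.7 × 0.3112 = 7.375 MΩ.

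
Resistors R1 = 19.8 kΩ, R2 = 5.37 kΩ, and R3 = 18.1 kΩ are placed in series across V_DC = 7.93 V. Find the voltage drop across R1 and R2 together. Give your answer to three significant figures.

ΣR = 19.8 + 5.37 + 18.1 = 43.27 kΩ.
R_{R1..R2} = 19.8 + 5.37 = 25.17 kΩ.
V = V_DC · R/ΣR = 7.93 × 0.5817 = 4.613 V.

V ≈ 4.61 V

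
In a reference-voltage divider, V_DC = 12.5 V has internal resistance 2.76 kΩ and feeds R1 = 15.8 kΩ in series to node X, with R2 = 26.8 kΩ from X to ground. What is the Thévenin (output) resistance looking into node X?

R1' = 2.76 + 15.8 = 18.56 kΩ (source resistance + R1).
Zeroing V_DC shorts the top of R1' to ground, so R_th = R1' ‖ R2 = 10.97 kΩ.

R_th ≈ 11.0 kΩ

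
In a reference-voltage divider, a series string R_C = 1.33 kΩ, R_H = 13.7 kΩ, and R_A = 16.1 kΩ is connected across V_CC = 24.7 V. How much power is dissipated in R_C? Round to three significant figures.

P ≈ 0.837 mW

Series current I = V_CC/ΣR = 24.7/31.13 = 0.7934 mA.
P = I²R = 0.6296 × 1.33 = 0.8373 mW.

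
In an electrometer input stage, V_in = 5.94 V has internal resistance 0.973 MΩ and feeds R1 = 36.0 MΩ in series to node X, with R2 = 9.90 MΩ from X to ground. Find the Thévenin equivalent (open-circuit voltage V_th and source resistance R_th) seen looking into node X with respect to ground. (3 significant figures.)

V_th ≈ 1.25 V, R_th ≈ 7.81 MΩ

R1' = 0.973 + 36.0 = 36.97 MΩ (source resistance + R1).
Open-circuit (no load on X): V_th = V_in · R2/(R1' + R2) = 5.94 × 9.90/(36.97 + 9.90) = 1.255 V.
With V_in suppressed (replaced by a short), R_th = R1' ‖ R2 = (36.97 × 9.90)/(36.97 + 9.90) = 7.809 MΩ.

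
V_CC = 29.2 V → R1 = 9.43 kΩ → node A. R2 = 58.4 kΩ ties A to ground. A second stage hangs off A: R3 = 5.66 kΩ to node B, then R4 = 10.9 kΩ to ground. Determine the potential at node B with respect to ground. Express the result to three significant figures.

Node A sees R2 in parallel with the series input of stage 2, R3 + R4 = 16.56 kΩ.
Effective lower resistance at A: R2 ‖ 16.56 = 12.90 kΩ.
V_A = 29.2 × 12.90/(9.43 + 12.90) = 16.87 V.
V_B = V_A × 0.6582 = 11.10 V.

V_B ≈ 11.1 V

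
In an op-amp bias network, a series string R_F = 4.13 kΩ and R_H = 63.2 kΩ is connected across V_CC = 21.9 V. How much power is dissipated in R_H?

Series current I = V_CC/ΣR = 21.9/67.33 = 0.3253 mA.
V(R_H) = I·R = 20.56 V; P = V·I = 20.56 × 0.3253 = 6.686 mW.

P ≈ 6.69 mW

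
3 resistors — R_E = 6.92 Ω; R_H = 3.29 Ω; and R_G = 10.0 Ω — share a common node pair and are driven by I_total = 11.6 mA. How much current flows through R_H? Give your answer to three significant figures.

Total conductance ΣG = 1/6.92 + 1/3.29 + 1/10.0 = 0.5485 (units of 1/Ω).
R_H takes the fraction G_k/ΣG = 0.3040/0.5485 = 0.5542, so I = 11.6 × 0.5542 = 6.429 mA.

I ≈ 6.43 mA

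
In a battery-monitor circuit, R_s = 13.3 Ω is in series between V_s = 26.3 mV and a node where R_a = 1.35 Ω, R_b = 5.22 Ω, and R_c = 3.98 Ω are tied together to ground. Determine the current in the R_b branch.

Combine the parallel branches: R_p = (1/1.35 + 1/5.22 + 1/3.98)⁻¹ = 0.8449 Ω.
V_A by voltage divider: V_A = 26.3 × 0.8449/(13.3 + 0.8449) = 1.571 mV.
Branch current I = V_A/R_b = 1.571/5.22 = 0.3009 mA.
(Check via current divider: I_total = 1.859 mA; share G_k/ΣG = 0.1619 → same result.)

I ≈ 0.301 mA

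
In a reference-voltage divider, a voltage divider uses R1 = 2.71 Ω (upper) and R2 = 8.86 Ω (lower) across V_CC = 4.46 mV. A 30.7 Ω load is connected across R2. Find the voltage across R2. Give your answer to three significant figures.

V_out ≈ 3.20 mV

First combine the lower leg with the load: R2 ‖ R_L = 6.876 Ω.
Voltage divider with the loaded lower leg: V_out = 4.46 × 6.876/(2.71 + 6.876) = 4.46 × 0.7173 = 3.199 mV.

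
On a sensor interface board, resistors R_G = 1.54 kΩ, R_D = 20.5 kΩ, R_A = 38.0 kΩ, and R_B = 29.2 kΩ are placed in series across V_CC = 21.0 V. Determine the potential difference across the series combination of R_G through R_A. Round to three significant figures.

ΣR = 1.54 + 20.5 + 38.0 + 29.2 = 89.24 kΩ.
R_{R_G..R_A} = 1.54 + 20.5 + 38.0 = 60.04 kΩ.
By the voltage-divider rule, V = 21.0 × 60.04/89.24 = 14.13 V.

V ≈ 14.1 V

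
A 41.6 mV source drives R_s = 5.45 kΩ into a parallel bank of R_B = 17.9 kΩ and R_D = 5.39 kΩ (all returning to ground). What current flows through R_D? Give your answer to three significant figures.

I ≈ 3.33 µA

Combine the parallel branches: R_p = (1/17.9 + 1/5.39)⁻¹ = 4.143 kΩ.
Node voltage V_A = V_CC · R_p/(R_s + R_p) = 41.6 × 0.4319 = 17.97 mV.
Branch current I = V_A/R_D = 17.97/5.39 = 3.333 µA.
(Check via current divider: I_total = 4.337 µA; share G_k/ΣG = 0.7686 → same result.)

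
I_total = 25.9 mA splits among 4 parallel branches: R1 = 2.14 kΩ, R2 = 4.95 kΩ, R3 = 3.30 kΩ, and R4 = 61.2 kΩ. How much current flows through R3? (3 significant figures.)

I ≈ 7.94 mA

Conductances: ΣG = 1/2.14 + 1/4.95 + 1/3.30 + 1/61.2 = 0.9887 (1/kΩ).
Current divider: I(R3) = I_total · G_k/ΣG = 25.9 × (0.3030/0.9887) = 25.9 × 0.3065 = 7.938 mA.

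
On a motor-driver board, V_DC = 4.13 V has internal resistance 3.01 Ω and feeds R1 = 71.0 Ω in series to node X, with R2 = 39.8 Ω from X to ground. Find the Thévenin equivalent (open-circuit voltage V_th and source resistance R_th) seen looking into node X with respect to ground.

V_th ≈ 1.44 V, R_th ≈ 25.9 Ω

R1' = 3.01 + 71.0 = 74.01 Ω (source resistance + R1).
V_th is the unloaded tap voltage: V_DC · R2/(R1'+R2) = 4.13 × 0.3497 = 1.444 V.
Zeroing V_DC shorts the top of R1' to ground, so R_th = R1' ‖ R2 = 25.88 Ω.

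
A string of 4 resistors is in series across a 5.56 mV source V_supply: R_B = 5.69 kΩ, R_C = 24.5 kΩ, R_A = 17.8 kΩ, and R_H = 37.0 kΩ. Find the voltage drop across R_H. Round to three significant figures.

V ≈ 2.42 mV

ΣR = 5.69 + 24.5 + 17.8 + 37.0 = 84.99 kΩ.
Voltage divider: V = V_supply · (37.00 / 84.99) = 5.56 × 0.4353 = 2.421 mV.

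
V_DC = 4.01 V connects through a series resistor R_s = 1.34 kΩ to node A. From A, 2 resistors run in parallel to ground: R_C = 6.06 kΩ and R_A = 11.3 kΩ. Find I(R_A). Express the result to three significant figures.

I ≈ 0.265 mA

Combine the parallel branches: R_p = (1/6.06 + 1/11.3)⁻¹ = 3.945 kΩ.
Node voltage V_A = V_DC · R_p/(R_s + R_p) = 4.01 × 0.7464 = 2.993 V.
Branch current I = V_A/R_A = 2.993/11.3 = 0.2649 mA.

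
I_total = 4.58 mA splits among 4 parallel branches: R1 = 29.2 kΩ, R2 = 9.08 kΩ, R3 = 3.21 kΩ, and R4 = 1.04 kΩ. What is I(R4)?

ΣG = 1/29.2 + 1/9.08 + 1/3.21 + 1/1.04 = 1.417.
R4 takes the fraction G_k/ΣG = 0.9615/1.417 = 0.6784, so I = 4.58 × 0.6784 = 3.107 mA.

I ≈ 3.11 mA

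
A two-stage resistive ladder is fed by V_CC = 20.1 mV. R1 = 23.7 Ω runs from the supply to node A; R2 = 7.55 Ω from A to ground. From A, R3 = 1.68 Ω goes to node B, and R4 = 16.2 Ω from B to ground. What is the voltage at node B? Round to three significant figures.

V_B ≈ 3.33 mV

Node A sees R2 in parallel with the series input of stage 2, R3 + R4 = 17.88 Ω.
R2 ‖ (R3+R4) = 5.308 Ω.
First divider: V_A = V_CC · 5.308/(23.7 + 5.308) = 3.678 mV.
Then the unloaded second divider: V_B = V_A × R4/(R3+R4) = 3.678 × 0.9060 = 3.333 mV.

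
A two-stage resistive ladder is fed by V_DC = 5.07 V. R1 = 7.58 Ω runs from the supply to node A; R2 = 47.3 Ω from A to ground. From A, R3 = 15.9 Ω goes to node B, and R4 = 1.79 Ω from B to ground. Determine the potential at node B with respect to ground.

V_B ≈ 0.323 V

Looking into the second stage from A: R3 + R4 = 17.69 Ω appears in parallel with R2.
Effective lower resistance at A: R2 ‖ 17.69 = 12.87 Ω.
First divider: V_A = V_DC · 12.87/(7.58 + 12.87) = 3.191 V.
Then the unloaded second divider: V_B = V_A × R4/(R3+R4) = 3.191 × 0.1012 = 0.3229 V.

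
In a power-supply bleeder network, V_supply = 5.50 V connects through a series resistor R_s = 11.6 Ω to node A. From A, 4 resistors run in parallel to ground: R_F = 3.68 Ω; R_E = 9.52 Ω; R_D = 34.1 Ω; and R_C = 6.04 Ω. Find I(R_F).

Combine the parallel branches: R_p = (1/3.68 + 1/9.52 + 1/34.1 + 1/6.04)⁻¹ = 1.749 Ω.
V_A by voltage divider: V_A = 5.50 × 1.749/(11.6 + 1.749) = 0.7207 V.
I(R_F) = V_A / R_F = 0.7207/3.68 = 0.1958 A.

I ≈ 0.196 A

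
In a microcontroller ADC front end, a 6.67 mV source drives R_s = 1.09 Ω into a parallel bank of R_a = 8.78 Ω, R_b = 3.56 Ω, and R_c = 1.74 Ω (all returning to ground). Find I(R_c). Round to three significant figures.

I ≈ 1.86 mA

Equivalent of the parallel group: R_p = 1.031 Ω.
Node voltage V_A = V_supply · R_p/(R_s + R_p) = 6.67 × 0.4862 = 3.243 mV.
I(R_c) = V_A / R_c = 3.243/1.74 = 1.864 mA.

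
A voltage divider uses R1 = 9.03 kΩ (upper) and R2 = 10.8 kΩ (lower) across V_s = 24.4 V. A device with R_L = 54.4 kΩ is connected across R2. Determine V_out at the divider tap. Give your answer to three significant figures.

V_out ≈ 12.2 V

The load sits in parallel with R2, giving an effective lower resistance R2' = R2·R_L/(R2+R_L) = 9.011 kΩ.
Now apply the divider: V_out = 24.4 × 0.4995 = 12.19 V.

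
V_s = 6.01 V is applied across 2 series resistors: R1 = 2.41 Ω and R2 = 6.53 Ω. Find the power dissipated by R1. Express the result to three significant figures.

ΣR = 8.940 Ω → I = 6.01/8.940 = 0.6723 A.
P = I²R = 0.4519 × 2.41 = 1.089 W.

P ≈ 1.09 W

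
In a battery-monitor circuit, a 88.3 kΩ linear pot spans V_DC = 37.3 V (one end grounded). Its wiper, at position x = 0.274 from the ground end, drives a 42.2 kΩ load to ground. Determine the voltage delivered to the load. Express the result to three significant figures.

Lower segment x·R_p = 24.19 kΩ; upper segment (1−x)·R_p = 64.11 kΩ.
(x·R_p) ‖ R_L = 15.38 kΩ.
Loaded-divider output: V_out = 37.3 × 0.1935 = 7.216 V.

V_out ≈ 7.22 V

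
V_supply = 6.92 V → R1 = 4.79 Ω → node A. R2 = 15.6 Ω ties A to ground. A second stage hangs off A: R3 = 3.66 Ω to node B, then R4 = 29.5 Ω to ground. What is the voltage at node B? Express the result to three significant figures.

Node A sees R2 in parallel with the series input of stage 2, R3 + R4 = 33.16 Ω.
R2 ‖ (R3+R4) = 10.61 Ω.
So V_A = 6.92 × 0.6889 = 4.767 V.
Stage 2 is unloaded, so V_B = V_A · R4/(R3+R4) = 4.767 × 29.5/33.16 = 4.241 V.

V_B ≈ 4.24 V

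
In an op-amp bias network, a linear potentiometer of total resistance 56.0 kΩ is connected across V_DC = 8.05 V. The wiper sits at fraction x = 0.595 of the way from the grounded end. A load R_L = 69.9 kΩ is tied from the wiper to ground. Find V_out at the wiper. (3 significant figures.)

V_out ≈ 4.01 V

Split the track: R_lower = x·R_p = 33.32 kΩ, R_upper = (1−x)·R_p = 22.68 kΩ.
(x·R_p) ‖ R_L = 22.56 kΩ.
Loaded-divider output: V_out = 8.05 × 0.4987 = 4.015 V.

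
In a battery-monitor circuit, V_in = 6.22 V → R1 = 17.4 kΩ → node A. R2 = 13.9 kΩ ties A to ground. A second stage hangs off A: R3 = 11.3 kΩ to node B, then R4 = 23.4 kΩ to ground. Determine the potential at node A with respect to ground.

V_A ≈ 2.26 V

Looking into the second stage from A: R3 + R4 = 34.70 kΩ appears in parallel with R2.
R2 ‖ (R3+R4) = 9.924 kΩ.
First divider: V_A = V_in · 9.924/(17.4 + 9.924) = 2.259 V.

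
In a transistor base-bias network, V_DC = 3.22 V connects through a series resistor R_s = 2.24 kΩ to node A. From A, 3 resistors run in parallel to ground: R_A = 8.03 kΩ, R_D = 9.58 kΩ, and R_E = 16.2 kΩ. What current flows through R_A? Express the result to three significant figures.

I ≈ 0.243 mA

Equivalent of the parallel group: R_p = 3.441 kΩ.
Node voltage V_A = V_DC · R_p/(R_s + R_p) = 3.22 × 0.6057 = 1.950 V.
I(R_A) = V_A / R_A = 1.950/8.03 = 0.2429 mA.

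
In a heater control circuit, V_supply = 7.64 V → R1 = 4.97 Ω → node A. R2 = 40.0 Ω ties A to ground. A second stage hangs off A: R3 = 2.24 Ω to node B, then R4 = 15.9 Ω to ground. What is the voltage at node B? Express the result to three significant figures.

Looking into the second stage from A: R3 + R4 = 18.14 Ω appears in parallel with R2.
R2 ‖ (R3+R4) = 12.48 Ω.
So V_A = 7.64 × 0.7152 = 5.464 V.
Then the unloaded second divider: V_B = V_A × R4/(R3+R4) = 5.464 × 0.8765 = 4.789 V.

V_B ≈ 4.79 V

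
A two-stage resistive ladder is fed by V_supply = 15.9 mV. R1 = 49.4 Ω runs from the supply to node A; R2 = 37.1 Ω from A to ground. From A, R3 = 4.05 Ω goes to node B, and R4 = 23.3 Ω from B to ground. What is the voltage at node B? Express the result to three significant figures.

V_B ≈ 3.27 mV

Looking into the second stage from A: R3 + R4 = 27.35 Ω appears in parallel with R2.
R2 ‖ (R3+R4) = 15.74 Ω.
First divider: V_A = V_supply · 15.74/(49.4 + 15.74) = 3.843 mV.
Stage 2 is unloaded, so V_B = V_A · R4/(R3+R4) = 3.843 × 23.3/27.35 = 3.274 mV.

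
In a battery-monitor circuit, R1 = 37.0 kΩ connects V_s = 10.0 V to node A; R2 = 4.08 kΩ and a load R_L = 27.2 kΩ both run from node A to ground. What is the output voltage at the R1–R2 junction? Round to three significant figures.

V_out ≈ 0.875 V

The load sits in parallel with R2, giving an effective lower resistance R2' = R2·R_L/(R2+R_L) = 3.548 kΩ.
Voltage divider with the loaded lower leg: V_out = 10.0 × 3.548/(37.0 + 3.548) = 10.0 × 0.08750 = 0.8750 V.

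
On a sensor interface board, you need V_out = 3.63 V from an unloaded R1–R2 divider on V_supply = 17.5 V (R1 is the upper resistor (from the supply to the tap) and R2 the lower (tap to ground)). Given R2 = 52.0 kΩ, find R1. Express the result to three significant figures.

R1 ≈ 199 kΩ

V_out/V_supply = R2/(R1+R2) = 0.2074.
So R1 = R2 · (V_supply/V_out − 1) = 52.0 × (17.5/3.63 − 1) = 52.0 × 3.821 = 198.7 kΩ.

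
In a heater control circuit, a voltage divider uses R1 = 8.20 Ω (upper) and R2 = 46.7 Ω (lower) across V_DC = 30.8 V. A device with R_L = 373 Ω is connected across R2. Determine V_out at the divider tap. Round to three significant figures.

First combine the lower leg with the load: R2 ‖ R_L = 41.50 Ω.
Voltage divider with the loaded lower leg: V_out = 30.8 × 41.50/(8.20 + 41.50) = 30.8 × 0.8350 = 25.72 V.
(Unloaded it would be 26.2 V; the load pulls it down.)

V_out ≈ 25.7 V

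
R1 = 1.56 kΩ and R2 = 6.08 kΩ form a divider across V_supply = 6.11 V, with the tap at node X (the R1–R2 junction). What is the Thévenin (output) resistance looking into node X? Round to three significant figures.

Zeroing V_supply shorts the top of R1 to ground, so R_th = R1 ‖ R2 = 1.241 kΩ.

R_th ≈ 1.24 kΩ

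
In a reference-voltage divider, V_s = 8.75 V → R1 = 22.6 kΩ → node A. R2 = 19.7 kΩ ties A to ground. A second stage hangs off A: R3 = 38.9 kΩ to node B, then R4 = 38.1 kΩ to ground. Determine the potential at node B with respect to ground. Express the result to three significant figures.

V_B ≈ 1.77 V

Node A sees R2 in parallel with the series input of stage 2, R3 + R4 = 77.00 kΩ.
Effective lower resistance at A: R2 ‖ 77.00 = 15.69 kΩ.
V_A = 8.75 × 15.69/(22.6 + 15.69) = 3.585 V.
V_B = V_A × 0.4948 = 1.774 V.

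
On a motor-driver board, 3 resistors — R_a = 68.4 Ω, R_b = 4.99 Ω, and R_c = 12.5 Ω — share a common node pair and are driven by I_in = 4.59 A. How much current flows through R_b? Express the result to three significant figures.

ΣG = 1/68.4 + 1/4.99 + 1/12.5 = 0.2950.
Current divider: I(R_b) = I_in · G_k/ΣG = 4.59 × (0.2004/0.2950) = 4.59 × 0.6793 = 3.118 A.

I ≈ 3.12 A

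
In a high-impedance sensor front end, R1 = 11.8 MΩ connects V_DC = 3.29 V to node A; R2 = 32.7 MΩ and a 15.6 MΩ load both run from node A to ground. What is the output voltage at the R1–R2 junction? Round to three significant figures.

The load sits in parallel with R2, giving an effective lower resistance R2' = R2·R_L/(R2+R_L) = 10.56 MΩ.
Now apply the divider: V_out = 3.29 × 0.4723 = 1.554 V.
(Unloaded it would be 2.42 V; the load pulls it down.)

V_out ≈ 1.55 V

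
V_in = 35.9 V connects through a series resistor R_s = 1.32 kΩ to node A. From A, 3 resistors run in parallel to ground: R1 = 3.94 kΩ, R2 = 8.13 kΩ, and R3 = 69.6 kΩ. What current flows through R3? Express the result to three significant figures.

I ≈ 0.340 mA

Combine the parallel branches: R_p = (1/3.94 + 1/8.13 + 1/69.6)⁻¹ = 2.556 kΩ.
V_A by voltage divider: V_A = 35.9 × 2.556/(1.32 + 2.556) = 23.68 V.
Branch current I = V_A/R3 = 23.68/69.6 = 0.3402 mA.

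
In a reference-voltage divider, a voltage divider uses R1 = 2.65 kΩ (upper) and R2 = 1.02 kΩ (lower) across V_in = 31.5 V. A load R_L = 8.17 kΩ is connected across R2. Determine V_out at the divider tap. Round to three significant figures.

V_out ≈ 8.03 V

R2 ‖ R_L = (1.02 × 8.17)/(1.02 + 8.17) = 0.9068 kΩ.
Voltage divider with the loaded lower leg: V_out = 31.5 × 0.9068/(2.65 + 0.9068) = 31.5 × 0.2549 = 8.031 V.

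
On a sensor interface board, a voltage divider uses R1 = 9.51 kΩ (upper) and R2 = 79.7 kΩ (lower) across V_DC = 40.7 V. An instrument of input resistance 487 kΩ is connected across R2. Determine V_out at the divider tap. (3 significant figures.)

First combine the lower leg with the load: R2 ‖ R_L = 68.49 kΩ.
Voltage divider with the loaded lower leg: V_out = 40.7 × 68.49/(9.51 + 68.49) = 40.7 × 0.8781 = 35.74 V.

V_out ≈ 35.7 V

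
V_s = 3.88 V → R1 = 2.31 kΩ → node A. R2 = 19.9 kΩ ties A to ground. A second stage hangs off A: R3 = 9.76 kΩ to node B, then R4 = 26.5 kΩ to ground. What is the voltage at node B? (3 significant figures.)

The second stage (R3 + R4 = 36.26 kΩ) loads node A in parallel with R2.
Effective lower resistance at A: R2 ‖ 36.26 = 12.85 kΩ.
First divider: V_A = V_s · 12.85/(2.31 + 12.85) = 3.289 V.
Then the unloaded second divider: V_B = V_A × R4/(R3+R4) = 3.289 × 0.7308 = 2.404 V.

V_B ≈ 2.40 V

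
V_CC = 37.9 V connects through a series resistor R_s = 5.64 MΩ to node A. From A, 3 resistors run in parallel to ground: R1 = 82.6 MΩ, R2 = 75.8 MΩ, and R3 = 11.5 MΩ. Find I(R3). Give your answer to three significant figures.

I ≈ 2.02 µA

Combine the parallel branches: R_p = (1/82.6 + 1/75.8 + 1/11.5)⁻¹ = 8.908 MΩ.
V_A = 37.9 × 8.908/14.55 = 23.21 V.
Branch current I = V_A/R3 = 23.21/11.5 = 2.018 µA.
(Equivalently: I_total = 2.605 µA, then current-divider fraction G_k/ΣG = 0.7746.)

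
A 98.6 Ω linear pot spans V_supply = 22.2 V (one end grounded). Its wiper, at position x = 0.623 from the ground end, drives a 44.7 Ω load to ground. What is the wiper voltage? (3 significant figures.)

The pot divides into 37.17 Ω above the wiper and 61.43 Ω below.
R_L loads the lower segment: effective lower R = 25.87 Ω.
V_out = 22.2 × 25.87/(37.17 + 25.87) = 9.111 V.
(Unloaded: V_out = x·V_supply = 13.8 V.)

V_out ≈ 9.11 V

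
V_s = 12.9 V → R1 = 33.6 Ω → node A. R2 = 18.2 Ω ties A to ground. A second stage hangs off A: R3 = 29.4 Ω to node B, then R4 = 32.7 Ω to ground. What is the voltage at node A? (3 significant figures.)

V_A ≈ 3.81 V

Looking into the second stage from A: R3 + R4 = 62.10 Ω appears in parallel with R2.
R2 ‖ (R3+R4) = 14.07 Ω.
First divider: V_A = V_s · 14.07/(33.6 + 14.07) = 3.808 V.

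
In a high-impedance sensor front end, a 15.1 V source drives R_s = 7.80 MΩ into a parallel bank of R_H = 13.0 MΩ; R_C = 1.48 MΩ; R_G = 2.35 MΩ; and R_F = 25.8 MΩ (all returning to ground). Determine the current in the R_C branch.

Combine the parallel branches: R_p = (1/13.0 + 1/1.48 + 1/2.35 + 1/25.8)⁻¹ = 0.8218 MΩ.
V_A = 15.1 × 0.8218/8.622 = 1.439 V.
I(R_C) = V_A / R_C = 1.439/1.48 = 0.9725 µA.
(Check via current divider: I_total = 1.751 µA; share G_k/ΣG = 0.5552 → same result.)

I ≈ 0.972 µA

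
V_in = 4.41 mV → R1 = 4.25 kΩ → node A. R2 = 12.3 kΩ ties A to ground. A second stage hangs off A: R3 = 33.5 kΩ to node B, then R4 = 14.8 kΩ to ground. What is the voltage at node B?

Looking into the second stage from A: R3 + R4 = 48.30 kΩ appears in parallel with R2.
Effective lower resistance at A: R2 ‖ 48.30 = 9.803 kΩ.
V_A = 4.41 × 9.803/(4.25 + 9.803) = 3.076 mV.
V_B = V_A × 0.3064 = 0.9426 mV.

V_B ≈ 0.943 mV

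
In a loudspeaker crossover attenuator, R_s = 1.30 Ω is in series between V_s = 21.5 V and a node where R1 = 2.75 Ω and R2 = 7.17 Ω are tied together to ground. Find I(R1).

I ≈ 4.73 A

Equivalent of the parallel group: R_p = 1.988 Ω.
V_A = 21.5 × 1.988/3.288 = 13.00 V.
Branch current I = V_A/R1 = 13.00/2.75 = 4.727 A.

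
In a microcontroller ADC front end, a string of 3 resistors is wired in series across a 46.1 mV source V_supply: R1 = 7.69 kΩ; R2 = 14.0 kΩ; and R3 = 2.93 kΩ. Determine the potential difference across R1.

ΣR = 7.69 + 14.0 + 2.93 = 24.62 kΩ.
Voltage divider: V = V_supply · (7.690 / 24.62) = 46.1 × 0.3123 = 14.40 mV.

V ≈ 14.4 mV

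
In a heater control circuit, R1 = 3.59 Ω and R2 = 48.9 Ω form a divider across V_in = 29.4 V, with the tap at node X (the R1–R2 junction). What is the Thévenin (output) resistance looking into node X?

Zeroing V_in shorts the top of R1 to ground, so R_th = R1 ‖ R2 = 3.344 Ω.

R_th ≈ 3.34 Ω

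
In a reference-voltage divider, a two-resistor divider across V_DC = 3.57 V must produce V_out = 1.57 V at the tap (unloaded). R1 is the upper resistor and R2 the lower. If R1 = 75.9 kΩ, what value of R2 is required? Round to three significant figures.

Required fraction k = V_out/V_DC = 0.4398.
So R2 = R1 · V_out/(V_DC − V_out) = 75.9 × 1.57/(3.57 − 1.57) = 75.9 × 0.7850 = 59.58 kΩ.

R2 ≈ 59.6 kΩ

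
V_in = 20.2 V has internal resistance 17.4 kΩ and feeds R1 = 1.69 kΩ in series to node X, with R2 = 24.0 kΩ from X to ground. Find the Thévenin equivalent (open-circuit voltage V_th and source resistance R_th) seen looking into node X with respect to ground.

V_th ≈ 11.3 V, R_th ≈ 10.6 kΩ

R1' = 17.4 + 1.69 = 19.09 kΩ (source resistance + R1).
V_th is the unloaded tap voltage: V_in · R2/(R1'+R2) = 20.2 × 0.5570 = 11.25 V.
Looking into X with the source shorted: R_th = R1'·R2/(R1'+R2) = 19.09 × 24.0/43.09 = 10.63 kΩ.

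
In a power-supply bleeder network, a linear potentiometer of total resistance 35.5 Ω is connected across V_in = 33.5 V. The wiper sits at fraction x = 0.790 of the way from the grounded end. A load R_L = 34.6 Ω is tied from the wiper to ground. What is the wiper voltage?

Lower segment x·R_p = 28.05 Ω; upper segment (1−x)·R_p = 7.455 Ω.
Lower segment in parallel with the load: 28.05 ‖ 34.6 = 15.49 Ω.
V_out = 33.5 × 15.49/(7.455 + 15.49) = 22.62 V.

V_out ≈ 22.6 V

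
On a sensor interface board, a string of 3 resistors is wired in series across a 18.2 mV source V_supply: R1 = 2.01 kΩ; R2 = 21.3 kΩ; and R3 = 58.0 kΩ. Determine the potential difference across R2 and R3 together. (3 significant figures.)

V ≈ 17.8 mV

Total series resistance ΣR = 2.01 + 21.3 + 58.0 = 81.31 kΩ.
R_{R2..R3} = 21.3 + 58.0 = 79.30 kΩ.
Voltage divider: V = V_supply · (79.30 / 81.31) = 18.2 × 0.9753 = 17.75 mV.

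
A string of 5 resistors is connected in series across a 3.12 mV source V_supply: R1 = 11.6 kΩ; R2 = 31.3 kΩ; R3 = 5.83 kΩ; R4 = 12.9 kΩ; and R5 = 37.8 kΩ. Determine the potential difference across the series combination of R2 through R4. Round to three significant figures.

ΣR = 11.6 + 31.3 + 5.83 + 12.9 + 37.8 = 99.43 kΩ.
R_{R2..R4} = 31.3 + 5.83 + 12.9 = 50.03 kΩ.
V = V_supply · R/ΣR = 3.12 × 0.5032 = 1.570 mV.

V ≈ 1.57 mV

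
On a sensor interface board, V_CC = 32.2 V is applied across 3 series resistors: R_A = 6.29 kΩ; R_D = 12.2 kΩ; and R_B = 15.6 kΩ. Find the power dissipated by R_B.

P ≈ 13.9 mW

Series current I = V_CC/ΣR = 32.2/34.09 = 0.9446 mA.
P(R_B) = I²·R_B = (0.9446)² × 15.6 = 13.92 mW.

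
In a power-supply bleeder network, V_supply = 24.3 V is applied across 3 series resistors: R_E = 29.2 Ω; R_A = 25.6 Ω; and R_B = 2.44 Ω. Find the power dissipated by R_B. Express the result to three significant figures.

P ≈ 0.440 W

ΣR = 57.24 Ω → I = 24.3/57.24 = 0.4245 A.
P(R_B) = I²·R_B = (0.4245)² × 2.44 = 0.4397 W.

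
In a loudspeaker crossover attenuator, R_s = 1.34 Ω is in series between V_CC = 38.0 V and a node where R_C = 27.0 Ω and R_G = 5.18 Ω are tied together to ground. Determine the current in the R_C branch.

I ≈ 1.08 A

Equivalent of the parallel group: R_p = 4.346 Ω.
Node voltage V_A = V_CC · R_p/(R_s + R_p) = 38.0 × 0.7643 = 29.04 V.
I(R_C) = V_A / R_C = 29.04/27.0 = 1.076 A.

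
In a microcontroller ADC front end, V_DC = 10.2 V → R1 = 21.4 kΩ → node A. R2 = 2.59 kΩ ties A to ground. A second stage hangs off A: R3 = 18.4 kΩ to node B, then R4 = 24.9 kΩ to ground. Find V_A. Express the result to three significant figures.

V_A ≈ 1.05 V

The second stage (R3 + R4 = 43.30 kΩ) loads node A in parallel with R2.
Effective lower resistance at A: R2 ‖ 43.30 = 2.444 kΩ.
So V_A = 10.2 × 0.1025 = 1.045 V.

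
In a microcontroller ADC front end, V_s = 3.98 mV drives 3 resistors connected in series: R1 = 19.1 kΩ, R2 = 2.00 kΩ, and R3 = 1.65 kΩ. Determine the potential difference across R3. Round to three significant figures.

V ≈ 0.289 mV

Series total: ΣR = 19.1 + 2.00 + 1.65 = 22.75 kΩ.
V = V_s · R/ΣR = 3.98 × 0.07253 = 0.2887 mV.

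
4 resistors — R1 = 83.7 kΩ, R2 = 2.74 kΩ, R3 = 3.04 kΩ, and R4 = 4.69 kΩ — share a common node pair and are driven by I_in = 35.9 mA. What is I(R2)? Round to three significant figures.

I ≈ 14.3 mA

Total conductance ΣG = 1/83.7 + 1/2.74 + 1/3.04 + 1/4.69 = 0.9191 (units of 1/kΩ).
By the current-divider rule, I = I_in · G_k/ΣG = 35.9 × 0.3971 = 14.26 mA.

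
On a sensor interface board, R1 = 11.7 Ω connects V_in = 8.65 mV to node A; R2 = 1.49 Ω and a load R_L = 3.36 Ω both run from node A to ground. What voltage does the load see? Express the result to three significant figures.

First combine the lower leg with the load: R2 ‖ R_L = 1.032 Ω.
Now apply the divider: V_out = 8.65 × 0.08107 = 0.7013 mV.
(Unloaded it would be 0.977 mV; the load pulls it down.)

V_out ≈ 0.701 mV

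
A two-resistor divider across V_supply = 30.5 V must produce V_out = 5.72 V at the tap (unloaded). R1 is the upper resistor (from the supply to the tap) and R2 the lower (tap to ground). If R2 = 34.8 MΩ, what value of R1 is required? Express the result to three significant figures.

R1 ≈ 151 MΩ

The divider ratio is R2/(R1+R2) = 5.72/30.5 = 0.1875.
Rearranging, R1 = R2·(1−k)/k = 34.8 × 4.332 = 150.8 MΩ.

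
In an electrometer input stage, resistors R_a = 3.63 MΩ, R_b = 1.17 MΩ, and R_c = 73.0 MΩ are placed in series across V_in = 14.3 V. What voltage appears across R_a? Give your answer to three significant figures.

Series total: ΣR = 3.63 + 1.17 + 73.0 = 77.80 MΩ.
V = V_in · R/ΣR = 14.3 × 0.04666 = 0.6672 V.

V ≈ 0.667 V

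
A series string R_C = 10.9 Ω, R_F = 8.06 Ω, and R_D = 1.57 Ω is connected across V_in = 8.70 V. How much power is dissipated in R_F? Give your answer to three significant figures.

P ≈ 1.45 W

The common current is I = 8.70/20.53 = 0.4238 A.
V(R_F) = I·R = 3.416 V; P = V·I = 3.416 × 0.4238 = 1.447 W.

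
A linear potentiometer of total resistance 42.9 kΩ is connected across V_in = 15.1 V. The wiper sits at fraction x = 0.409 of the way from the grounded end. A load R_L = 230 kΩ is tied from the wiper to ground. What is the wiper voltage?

V_out ≈ 5.91 V

Split the track: R_lower = x·R_p = 17.55 kΩ, R_upper = (1−x)·R_p = 25.35 kΩ.
Lower segment in parallel with the load: 17.55 ‖ 230 = 16.30 kΩ.
Loaded-divider output: V_out = 15.1 × 0.3914 = 5.909 V.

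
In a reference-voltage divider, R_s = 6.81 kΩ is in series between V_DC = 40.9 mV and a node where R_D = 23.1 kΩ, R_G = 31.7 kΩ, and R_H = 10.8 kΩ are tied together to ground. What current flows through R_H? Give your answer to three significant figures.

Equivalent of the parallel group: R_p = 5.973 kΩ.
Node voltage V_A = V_DC · R_p/(R_s + R_p) = 40.9 × 0.4672 = 19.11 mV.
I(R_H) = V_A / R_H = 19.11/10.8 = 1.769 µA.

I ≈ 1.77 µA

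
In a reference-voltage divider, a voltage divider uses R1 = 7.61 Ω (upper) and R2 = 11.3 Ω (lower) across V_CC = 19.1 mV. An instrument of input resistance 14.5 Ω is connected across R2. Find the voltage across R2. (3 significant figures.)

The load sits in parallel with R2, giving an effective lower resistance R2' = R2·R_L/(R2+R_L) = 6.351 Ω.
Now apply the divider: V_out = 19.1 × 0.4549 = 8.689 mV.

V_out ≈ 8.69 mV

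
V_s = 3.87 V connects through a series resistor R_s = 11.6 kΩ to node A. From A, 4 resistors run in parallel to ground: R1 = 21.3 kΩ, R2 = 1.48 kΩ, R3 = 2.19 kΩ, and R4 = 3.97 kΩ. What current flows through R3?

Parallel bank: R_p = 1/(1/21.3 + 1/1.48 + 1/2.19 + 1/3.97) = 0.6987 kΩ.
V_A = 3.87 × 0.6987/12.30 = 0.2199 V.
I(R3) = V_A / R3 = 0.2199/2.19 = 0.1004 mA.

I ≈ 0.100 mA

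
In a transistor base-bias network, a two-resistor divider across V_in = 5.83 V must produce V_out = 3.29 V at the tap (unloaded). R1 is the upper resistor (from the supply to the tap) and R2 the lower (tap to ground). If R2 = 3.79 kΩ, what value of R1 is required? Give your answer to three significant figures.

The divider ratio is R2/(R1+R2) = 3.29/5.83 = 0.5643.
So R1 = R2 · (V_in/V_out − 1) = 3.79 × (5.83/3.29 − 1) = 3.79 × 0.7720 = 2.926 kΩ.

R1 ≈ 2.93 kΩ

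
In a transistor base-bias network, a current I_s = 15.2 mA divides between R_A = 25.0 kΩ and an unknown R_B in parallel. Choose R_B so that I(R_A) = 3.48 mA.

The fraction through R_A equals R_B/(R_A+R_B).
With f = 0.2289, R_B = R_A · f/(1−f) = 25.0 × 0.2969 = 7.423 kΩ.

R_B ≈ 7.42 kΩ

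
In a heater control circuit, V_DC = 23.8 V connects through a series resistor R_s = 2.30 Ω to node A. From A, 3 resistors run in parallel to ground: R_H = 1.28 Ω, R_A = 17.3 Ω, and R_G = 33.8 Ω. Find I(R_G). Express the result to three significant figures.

Parallel bank: R_p = 1/(1/1.28 + 1/17.3 + 1/33.8) = 1.151 Ω.
V_A = 23.8 × 1.151/3.451 = 7.939 V.
I(R_G) = V_A / R_G = 7.939/33.8 = 0.2349 A.
(Equivalently: I_total = 6.896 A, then current-divider fraction G_k/ΣG = 0.03406.)

I ≈ 0.235 A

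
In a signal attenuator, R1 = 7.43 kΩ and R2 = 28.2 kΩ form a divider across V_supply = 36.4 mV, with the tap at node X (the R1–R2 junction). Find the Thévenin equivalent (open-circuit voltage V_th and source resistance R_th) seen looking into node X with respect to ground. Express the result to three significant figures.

V_th ≈ 28.8 mV, R_th ≈ 5.88 kΩ

Open-circuit (no load on X): V_th = V_supply · R2/(R1 + R2) = 36.4 × 28.2/(7.430 + 28.2) = 28.81 mV.
Zeroing V_supply shorts the top of R1 to ground, so R_th = R1 ‖ R2 = 5.881 kΩ.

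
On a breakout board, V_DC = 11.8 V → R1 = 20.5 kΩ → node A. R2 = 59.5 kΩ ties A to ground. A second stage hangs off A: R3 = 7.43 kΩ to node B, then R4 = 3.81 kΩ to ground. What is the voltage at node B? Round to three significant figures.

Looking into the second stage from A: R3 + R4 = 11.24 kΩ appears in parallel with R2.
Effective lower resistance at A: R2 ‖ 11.24 = 9.454 kΩ.
So V_A = 11.8 × 0.3156 = 3.724 V.
V_B = V_A × 0.3390 = 1.262 V.

V_B ≈ 1.26 V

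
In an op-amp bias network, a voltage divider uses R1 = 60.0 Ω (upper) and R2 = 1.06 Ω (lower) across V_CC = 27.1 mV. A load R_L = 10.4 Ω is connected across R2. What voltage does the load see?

V_out ≈ 0.428 mV

First combine the lower leg with the load: R2 ‖ R_L = 0.9620 Ω.
Now apply the divider: V_out = 27.1 × 0.01578 = 0.4276 mV.
(Unloaded it would be 0.470 mV; the load pulls it down.)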